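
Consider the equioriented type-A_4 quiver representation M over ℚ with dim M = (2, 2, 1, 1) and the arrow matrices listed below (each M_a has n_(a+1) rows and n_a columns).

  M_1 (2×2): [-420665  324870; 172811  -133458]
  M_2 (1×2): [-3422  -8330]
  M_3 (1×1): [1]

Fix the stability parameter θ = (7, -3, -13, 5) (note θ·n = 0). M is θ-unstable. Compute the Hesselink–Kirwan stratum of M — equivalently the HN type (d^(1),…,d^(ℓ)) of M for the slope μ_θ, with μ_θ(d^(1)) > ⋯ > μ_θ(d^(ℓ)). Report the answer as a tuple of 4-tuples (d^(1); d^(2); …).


Interval decomposition of M: I[1,1], I[1,2], I[2,4].
HN type (ℓ=4): μ^(1)=7; μ^(2)=5; μ^(3)=2; μ^(4)=-8

((1, 0, 0, 0); (0, 0, 0, 1); (1, 1, 0, 0); (0, 1, 1, 0))


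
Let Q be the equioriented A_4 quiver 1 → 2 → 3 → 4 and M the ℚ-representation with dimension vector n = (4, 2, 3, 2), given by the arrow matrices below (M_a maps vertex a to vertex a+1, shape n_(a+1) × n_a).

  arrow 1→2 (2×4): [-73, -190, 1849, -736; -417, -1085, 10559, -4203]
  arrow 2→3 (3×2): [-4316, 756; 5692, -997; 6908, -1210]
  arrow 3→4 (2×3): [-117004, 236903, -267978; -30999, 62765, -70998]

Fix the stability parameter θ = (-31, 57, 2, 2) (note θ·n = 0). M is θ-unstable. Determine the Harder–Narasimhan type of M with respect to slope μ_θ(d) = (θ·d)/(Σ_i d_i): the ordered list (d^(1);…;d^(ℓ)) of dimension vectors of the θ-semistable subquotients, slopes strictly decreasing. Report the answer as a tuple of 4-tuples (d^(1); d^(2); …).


Barcode: M ≅ I[1,1]^2, I[1,4]^2, I[3,3]. HN layers by μ_θ (3 steps, strictly decreasing):
  μ^(1)=61/3; μ^(2)=2; μ^(3)=-31

((0, 2, 2, 2); (0, 0, 1, 0); (4, 0, 0, 0))


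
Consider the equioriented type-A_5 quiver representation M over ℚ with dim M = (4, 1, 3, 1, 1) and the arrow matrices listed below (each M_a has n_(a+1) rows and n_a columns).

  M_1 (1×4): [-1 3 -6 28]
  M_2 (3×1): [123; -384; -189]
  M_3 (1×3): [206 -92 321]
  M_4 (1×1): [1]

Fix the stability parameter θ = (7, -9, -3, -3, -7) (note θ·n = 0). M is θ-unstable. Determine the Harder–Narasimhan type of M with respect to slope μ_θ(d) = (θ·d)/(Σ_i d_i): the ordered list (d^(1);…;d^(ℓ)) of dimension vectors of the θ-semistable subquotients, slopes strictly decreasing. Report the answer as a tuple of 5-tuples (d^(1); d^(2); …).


Via rank(M_{q-1}∘⋯∘M_p): M ≅ I[1,1]^3, I[1,5], I[3,3]^2.
μ_θ-semistable layers: μ^(1)=7; μ^(2)=-3

((3, 0, 0, 0, 0); (1, 1, 3, 1, 1))


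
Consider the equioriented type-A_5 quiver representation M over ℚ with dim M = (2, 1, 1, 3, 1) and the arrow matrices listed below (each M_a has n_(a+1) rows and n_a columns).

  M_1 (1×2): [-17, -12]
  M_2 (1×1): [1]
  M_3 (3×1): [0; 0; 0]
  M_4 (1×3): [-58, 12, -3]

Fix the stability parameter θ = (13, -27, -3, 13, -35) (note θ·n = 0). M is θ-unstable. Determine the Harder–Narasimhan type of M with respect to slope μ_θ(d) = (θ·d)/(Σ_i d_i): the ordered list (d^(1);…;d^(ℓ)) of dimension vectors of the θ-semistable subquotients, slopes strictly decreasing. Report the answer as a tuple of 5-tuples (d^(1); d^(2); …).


Via rank(M_{q-1}∘⋯∘M_p): M ≅ I[1,1], I[1,3], I[4,4]^2, I[4,5].
μ_θ-semistable layers: μ^(1)=13; μ^(2)=-3; μ^(3)=-7; μ^(4)=-11

((1, 0, 0, 2, 0); (0, 0, 1, 0, 0); (1, 1, 0, 0, 0); (0, 0, 0, 1, 1))


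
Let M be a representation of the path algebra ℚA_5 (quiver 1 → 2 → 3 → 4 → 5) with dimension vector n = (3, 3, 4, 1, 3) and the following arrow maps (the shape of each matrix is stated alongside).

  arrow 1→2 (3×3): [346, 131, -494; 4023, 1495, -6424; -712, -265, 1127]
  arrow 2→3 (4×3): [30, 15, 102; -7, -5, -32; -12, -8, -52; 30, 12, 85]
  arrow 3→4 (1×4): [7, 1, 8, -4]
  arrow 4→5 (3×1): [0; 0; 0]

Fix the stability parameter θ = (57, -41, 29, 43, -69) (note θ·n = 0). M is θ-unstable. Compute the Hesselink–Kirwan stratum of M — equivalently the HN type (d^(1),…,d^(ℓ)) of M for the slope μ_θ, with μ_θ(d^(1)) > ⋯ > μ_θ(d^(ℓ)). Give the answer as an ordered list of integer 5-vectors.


Interval decomposition of M: I[1,3]^2, I[1,4], I[3,3], I[5,5]^3.
HN type (ℓ=4): μ^(1)=43; μ^(2)=29; μ^(3)=8; μ^(4)=-69

((0, 0, 0, 1, 0); (0, 0, 4, 0, 0); (3, 3, 0, 0, 0); (0, 0, 0, 0, 3))


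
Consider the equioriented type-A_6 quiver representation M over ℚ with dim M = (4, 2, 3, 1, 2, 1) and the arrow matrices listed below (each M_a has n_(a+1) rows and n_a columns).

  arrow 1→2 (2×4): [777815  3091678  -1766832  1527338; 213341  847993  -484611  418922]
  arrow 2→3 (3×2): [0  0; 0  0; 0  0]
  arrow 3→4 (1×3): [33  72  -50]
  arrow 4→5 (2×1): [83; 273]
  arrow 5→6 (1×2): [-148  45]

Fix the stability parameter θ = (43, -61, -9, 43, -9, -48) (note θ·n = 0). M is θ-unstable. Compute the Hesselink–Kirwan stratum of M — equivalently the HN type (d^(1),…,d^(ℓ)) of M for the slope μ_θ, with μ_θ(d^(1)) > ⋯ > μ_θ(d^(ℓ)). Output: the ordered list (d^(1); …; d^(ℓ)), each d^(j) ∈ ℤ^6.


Interval decomposition of M: I[1,1]^2, I[1,2]^2, I[3,3]^2, I[3,6], I[5,5].
HN type (ℓ=3): μ^(1)=43; μ^(2)=-14/3; μ^(3)=-9

((2, 0, 0, 0, 0, 0); (0, 0, 0, 1, 1, 1); (2, 2, 3, 0, 1, 0))


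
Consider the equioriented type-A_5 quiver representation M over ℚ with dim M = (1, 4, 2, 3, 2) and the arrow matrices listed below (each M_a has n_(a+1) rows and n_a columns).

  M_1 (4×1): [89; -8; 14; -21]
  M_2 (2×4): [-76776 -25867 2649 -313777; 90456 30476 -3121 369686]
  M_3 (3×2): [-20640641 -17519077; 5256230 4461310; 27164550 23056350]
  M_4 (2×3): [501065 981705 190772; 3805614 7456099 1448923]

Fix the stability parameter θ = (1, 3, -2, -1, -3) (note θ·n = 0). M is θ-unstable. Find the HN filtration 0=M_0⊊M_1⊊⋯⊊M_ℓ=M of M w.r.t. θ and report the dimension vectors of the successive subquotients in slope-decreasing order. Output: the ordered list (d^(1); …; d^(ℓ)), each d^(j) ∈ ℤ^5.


Via rank(M_{q-1}∘⋯∘M_p): M ≅ I[1,5], I[2,2]^2, I[2,3], I[4,4], I[4,5].
μ_θ-semistable layers: μ^(1)=3; μ^(2)=1/2; μ^(3)=-2/5; μ^(4)=-1; μ^(5)=-2

((0, 2, 0, 0, 0); (0, 1, 1, 0, 0); (1, 1, 1, 1, 1); (0, 0, 0, 1, 0); (0, 0, 0, 1, 1))


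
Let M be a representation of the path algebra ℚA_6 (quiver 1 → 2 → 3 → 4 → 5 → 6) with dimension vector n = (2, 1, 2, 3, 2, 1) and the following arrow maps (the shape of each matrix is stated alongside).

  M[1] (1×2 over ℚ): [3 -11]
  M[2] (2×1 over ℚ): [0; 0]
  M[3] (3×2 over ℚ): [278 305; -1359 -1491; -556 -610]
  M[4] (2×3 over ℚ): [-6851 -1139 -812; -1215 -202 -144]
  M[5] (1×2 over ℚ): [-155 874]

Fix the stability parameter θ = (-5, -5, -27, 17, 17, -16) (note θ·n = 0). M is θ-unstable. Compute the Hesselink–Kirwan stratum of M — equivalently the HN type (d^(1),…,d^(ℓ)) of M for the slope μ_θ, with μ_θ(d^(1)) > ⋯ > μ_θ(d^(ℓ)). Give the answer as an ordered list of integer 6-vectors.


Via rank(M_{q-1}∘⋯∘M_p): M ≅ I[1,1], I[1,2], I[3,5], I[3,6], I[4,4].
μ_θ-semistable layers: μ^(1)=17; μ^(2)=6; μ^(3)=-5; μ^(4)=-27

((0, 0, 0, 2, 1, 0); (0, 0, 0, 1, 1, 1); (2, 1, 0, 0, 0, 0); (0, 0, 2, 0, 0, 0))


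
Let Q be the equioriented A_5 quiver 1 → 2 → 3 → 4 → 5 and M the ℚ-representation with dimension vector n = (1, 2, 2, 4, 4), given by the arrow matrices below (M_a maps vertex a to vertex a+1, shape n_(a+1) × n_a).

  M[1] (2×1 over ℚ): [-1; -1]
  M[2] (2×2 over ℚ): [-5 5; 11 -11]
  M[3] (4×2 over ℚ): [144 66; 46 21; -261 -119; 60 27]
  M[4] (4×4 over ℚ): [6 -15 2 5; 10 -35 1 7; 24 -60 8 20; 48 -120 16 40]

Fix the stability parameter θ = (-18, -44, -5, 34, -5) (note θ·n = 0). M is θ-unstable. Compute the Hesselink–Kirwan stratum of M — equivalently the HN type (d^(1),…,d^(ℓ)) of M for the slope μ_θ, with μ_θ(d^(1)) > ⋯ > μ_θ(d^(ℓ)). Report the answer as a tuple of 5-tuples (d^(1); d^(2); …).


Via rank(M_{q-1}∘⋯∘M_p): M ≅ I[1,2], I[2,5], I[3,5], I[4,4]^2, I[5,5]^2.
μ_θ-semistable layers: μ^(1)=34; μ^(2)=29/2; μ^(3)=-5; μ^(4)=-31; μ^(5)=-44

((0, 0, 0, 2, 0); (0, 0, 0, 2, 2); (0, 0, 2, 0, 2); (1, 1, 0, 0, 0); (0, 1, 0, 0, 0))


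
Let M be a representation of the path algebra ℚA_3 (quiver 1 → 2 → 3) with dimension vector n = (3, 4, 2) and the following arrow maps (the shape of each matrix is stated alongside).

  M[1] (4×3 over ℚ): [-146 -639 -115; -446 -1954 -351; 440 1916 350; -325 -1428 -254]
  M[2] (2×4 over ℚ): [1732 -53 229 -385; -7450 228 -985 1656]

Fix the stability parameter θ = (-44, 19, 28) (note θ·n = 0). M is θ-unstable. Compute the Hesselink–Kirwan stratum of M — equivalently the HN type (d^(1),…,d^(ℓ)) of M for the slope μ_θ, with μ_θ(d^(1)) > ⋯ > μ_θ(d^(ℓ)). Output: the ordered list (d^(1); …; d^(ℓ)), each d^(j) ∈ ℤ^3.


Interval decomposition of M: I[1,2], I[1,3]^2, I[2,2].
HN type (ℓ=3): μ^(1)=28; μ^(2)=19; μ^(3)=-44

((0, 0, 2); (0, 4, 0); (3, 0, 0))


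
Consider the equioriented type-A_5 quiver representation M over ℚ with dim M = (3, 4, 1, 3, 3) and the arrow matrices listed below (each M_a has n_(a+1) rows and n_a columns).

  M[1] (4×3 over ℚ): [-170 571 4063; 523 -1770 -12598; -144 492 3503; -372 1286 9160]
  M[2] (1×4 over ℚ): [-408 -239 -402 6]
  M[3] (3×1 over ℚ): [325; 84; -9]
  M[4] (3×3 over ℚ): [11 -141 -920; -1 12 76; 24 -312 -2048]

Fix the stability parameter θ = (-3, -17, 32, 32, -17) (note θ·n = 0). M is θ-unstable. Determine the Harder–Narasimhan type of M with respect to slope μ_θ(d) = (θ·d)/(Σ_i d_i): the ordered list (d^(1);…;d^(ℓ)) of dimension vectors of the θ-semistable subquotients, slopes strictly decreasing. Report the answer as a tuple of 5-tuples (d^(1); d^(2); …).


Interval decomposition of M: I[1,2]^2, I[1,5], I[2,2], I[4,4], I[4,5], I[5,5].
HN type (ℓ=5): μ^(1)=32; μ^(2)=47/3; μ^(3)=15/2; μ^(4)=-10; μ^(5)=-17

((0, 0, 0, 1, 0); (0, 0, 1, 1, 1); (0, 0, 0, 1, 1); (3, 3, 0, 0, 0); (0, 1, 0, 0, 1))


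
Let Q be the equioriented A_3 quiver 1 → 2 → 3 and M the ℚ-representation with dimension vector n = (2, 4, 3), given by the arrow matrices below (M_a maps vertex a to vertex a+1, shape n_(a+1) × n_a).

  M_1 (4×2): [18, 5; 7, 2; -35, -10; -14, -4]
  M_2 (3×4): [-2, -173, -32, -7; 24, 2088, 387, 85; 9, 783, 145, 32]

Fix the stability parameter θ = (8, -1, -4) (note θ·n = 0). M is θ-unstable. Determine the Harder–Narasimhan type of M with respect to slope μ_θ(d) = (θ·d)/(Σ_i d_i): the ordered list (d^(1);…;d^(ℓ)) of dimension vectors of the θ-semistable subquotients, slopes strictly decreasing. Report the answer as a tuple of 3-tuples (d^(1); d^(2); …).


Via rank(M_{q-1}∘⋯∘M_p): M ≅ I[1,3]^2, I[2,2], I[2,3].
μ_θ-semistable layers: μ^(1)=1; μ^(2)=-1; μ^(3)=-5/2

((2, 2, 2); (0, 1, 0); (0, 1, 1))


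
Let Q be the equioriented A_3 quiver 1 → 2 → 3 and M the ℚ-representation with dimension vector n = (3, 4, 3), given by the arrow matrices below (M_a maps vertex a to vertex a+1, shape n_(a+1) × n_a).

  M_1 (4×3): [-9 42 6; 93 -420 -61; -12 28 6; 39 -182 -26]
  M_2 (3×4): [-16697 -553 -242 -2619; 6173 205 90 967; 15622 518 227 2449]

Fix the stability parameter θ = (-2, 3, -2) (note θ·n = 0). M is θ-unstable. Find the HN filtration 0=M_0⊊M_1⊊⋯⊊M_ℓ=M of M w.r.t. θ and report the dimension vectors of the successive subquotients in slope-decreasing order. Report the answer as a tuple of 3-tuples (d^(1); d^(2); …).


Barcode: M ≅ I[1,1], I[1,3]^2, I[2,2]^2, I[3,3]. HN layers by μ_θ (3 steps, strictly decreasing):
  μ^(1)=3; μ^(2)=1/2; μ^(3)=-2

((0, 2, 0); (0, 2, 2); (3, 0, 1))


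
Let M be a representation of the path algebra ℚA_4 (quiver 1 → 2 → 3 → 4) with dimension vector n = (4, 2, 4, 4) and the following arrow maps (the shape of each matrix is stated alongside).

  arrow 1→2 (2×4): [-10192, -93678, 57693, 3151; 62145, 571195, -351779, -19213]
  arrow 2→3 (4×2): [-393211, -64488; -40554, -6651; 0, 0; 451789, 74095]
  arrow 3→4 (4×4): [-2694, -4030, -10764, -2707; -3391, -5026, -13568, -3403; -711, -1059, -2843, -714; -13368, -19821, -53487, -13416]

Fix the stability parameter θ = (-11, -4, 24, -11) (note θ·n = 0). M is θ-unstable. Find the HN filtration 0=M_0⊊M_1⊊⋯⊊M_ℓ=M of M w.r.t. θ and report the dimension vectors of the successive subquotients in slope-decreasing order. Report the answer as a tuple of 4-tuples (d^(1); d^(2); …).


Via rank(M_{q-1}∘⋯∘M_p): M ≅ I[1,1]^2, I[1,4]^2, I[3,4]^2.
μ_θ-semistable layers: μ^(1)=13/2; μ^(2)=-4; μ^(3)=-11

((0, 0, 4, 4); (0, 2, 0, 0); (4, 0, 0, 0))


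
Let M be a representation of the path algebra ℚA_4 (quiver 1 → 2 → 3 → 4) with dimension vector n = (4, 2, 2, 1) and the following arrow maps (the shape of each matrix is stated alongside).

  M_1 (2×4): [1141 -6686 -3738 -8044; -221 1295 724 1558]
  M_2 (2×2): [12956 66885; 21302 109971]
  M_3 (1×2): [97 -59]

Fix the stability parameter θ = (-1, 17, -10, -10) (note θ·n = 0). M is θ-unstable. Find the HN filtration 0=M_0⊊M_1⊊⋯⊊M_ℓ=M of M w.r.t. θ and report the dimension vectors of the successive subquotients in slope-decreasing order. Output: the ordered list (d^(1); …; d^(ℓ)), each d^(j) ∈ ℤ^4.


Via rank(M_{q-1}∘⋯∘M_p): M ≅ I[1,1]^2, I[1,3], I[1,4].
μ_θ-semistable layers: μ^(1)=7/2; μ^(2)=-1

((0, 1, 1, 0); (4, 1, 1, 1))


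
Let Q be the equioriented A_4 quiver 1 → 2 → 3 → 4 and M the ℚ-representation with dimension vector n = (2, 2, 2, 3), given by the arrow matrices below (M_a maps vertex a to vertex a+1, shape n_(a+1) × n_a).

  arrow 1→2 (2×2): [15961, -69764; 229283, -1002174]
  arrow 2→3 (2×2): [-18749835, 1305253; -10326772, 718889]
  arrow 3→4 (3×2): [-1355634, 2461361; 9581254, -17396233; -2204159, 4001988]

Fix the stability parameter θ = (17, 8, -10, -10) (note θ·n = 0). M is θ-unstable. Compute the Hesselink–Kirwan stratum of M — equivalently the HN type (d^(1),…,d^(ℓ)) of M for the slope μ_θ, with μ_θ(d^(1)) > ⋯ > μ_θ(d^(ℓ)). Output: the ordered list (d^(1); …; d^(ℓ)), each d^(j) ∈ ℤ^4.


Via rank(M_{q-1}∘⋯∘M_p): M ≅ I[1,4]^2, I[4,4].
μ_θ-semistable layers: μ^(1)=5/4; μ^(2)=-10

((2, 2, 2, 2); (0, 0, 0, 1))


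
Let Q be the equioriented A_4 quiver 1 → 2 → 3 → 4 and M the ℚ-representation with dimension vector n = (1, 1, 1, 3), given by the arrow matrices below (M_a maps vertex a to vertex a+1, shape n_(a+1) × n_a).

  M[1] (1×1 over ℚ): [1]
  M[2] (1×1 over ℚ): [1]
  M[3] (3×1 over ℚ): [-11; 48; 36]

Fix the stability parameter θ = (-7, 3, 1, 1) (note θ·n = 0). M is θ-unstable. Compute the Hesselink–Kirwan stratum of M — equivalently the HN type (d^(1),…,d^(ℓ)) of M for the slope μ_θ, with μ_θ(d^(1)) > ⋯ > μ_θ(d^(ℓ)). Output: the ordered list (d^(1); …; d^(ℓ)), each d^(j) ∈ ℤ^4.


Barcode: M ≅ I[1,4], I[4,4]^2. HN layers by μ_θ (3 steps, strictly decreasing):
  μ^(1)=5/3; μ^(2)=1; μ^(3)=-7

((0, 1, 1, 1); (0, 0, 0, 2); (1, 0, 0, 0))


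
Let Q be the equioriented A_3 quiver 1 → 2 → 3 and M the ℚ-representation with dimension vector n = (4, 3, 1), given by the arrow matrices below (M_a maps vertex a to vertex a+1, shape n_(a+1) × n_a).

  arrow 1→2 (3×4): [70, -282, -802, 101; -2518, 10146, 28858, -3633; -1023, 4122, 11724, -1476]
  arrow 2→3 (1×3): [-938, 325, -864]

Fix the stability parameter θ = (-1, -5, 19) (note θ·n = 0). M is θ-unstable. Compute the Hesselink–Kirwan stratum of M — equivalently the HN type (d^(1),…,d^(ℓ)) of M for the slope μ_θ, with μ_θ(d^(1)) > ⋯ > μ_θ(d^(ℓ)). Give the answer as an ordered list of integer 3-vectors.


Barcode: M ≅ I[1,1]^2, I[1,2], I[1,3], I[2,2]. HN layers by μ_θ (4 steps, strictly decreasing):
  μ^(1)=19; μ^(2)=-1; μ^(3)=-3; μ^(4)=-5

((0, 0, 1); (2, 0, 0); (2, 2, 0); (0, 1, 0))


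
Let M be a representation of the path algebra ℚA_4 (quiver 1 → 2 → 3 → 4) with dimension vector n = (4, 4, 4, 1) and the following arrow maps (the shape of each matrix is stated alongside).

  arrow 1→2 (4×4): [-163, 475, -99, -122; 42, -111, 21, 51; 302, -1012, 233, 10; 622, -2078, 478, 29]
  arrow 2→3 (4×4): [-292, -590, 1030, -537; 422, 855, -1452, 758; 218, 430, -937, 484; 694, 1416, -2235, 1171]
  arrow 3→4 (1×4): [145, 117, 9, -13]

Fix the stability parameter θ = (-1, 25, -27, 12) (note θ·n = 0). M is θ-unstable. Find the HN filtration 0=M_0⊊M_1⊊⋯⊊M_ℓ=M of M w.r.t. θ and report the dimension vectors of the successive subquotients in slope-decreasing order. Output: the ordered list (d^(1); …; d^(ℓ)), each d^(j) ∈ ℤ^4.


Barcode: M ≅ I[1,2], I[1,3]^2, I[1,4], I[3,3]. HN layers by μ_θ (4 steps, strictly decreasing):
  μ^(1)=25; μ^(2)=12; μ^(3)=-1; μ^(4)=-27

((0, 1, 0, 0); (0, 0, 0, 1); (4, 3, 3, 0); (0, 0, 1, 0))


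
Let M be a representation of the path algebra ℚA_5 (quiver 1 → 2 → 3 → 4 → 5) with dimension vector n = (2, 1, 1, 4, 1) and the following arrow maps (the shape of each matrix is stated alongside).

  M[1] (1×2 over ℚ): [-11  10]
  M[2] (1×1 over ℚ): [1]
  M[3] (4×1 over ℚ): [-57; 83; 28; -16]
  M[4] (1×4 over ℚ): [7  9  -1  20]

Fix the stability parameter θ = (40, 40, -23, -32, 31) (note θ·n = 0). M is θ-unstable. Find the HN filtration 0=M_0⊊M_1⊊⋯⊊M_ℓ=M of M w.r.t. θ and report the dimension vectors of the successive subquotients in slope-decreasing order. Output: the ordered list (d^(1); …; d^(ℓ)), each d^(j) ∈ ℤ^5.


Interval decomposition of M: I[1,1], I[1,4], I[4,4]^2, I[4,5].
HN type (ℓ=4): μ^(1)=40; μ^(2)=31; μ^(3)=25/4; μ^(4)=-32

((1, 0, 0, 0, 0); (0, 0, 0, 0, 1); (1, 1, 1, 1, 0); (0, 0, 0, 3, 0))


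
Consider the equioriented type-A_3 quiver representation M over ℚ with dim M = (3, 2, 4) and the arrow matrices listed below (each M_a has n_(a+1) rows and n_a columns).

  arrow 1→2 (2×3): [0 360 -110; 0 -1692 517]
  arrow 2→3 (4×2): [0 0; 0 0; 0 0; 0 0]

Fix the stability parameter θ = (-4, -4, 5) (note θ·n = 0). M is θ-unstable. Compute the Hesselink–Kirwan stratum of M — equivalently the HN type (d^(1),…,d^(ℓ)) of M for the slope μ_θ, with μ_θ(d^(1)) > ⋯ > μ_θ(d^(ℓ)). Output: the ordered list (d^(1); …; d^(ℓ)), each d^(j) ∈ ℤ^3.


Barcode: M ≅ I[1,1]^2, I[1,2], I[2,2], I[3,3]^4. HN layers by μ_θ (2 steps, strictly decreasing):
  μ^(1)=5; μ^(2)=-4

((0, 0, 4); (3, 2, 0))


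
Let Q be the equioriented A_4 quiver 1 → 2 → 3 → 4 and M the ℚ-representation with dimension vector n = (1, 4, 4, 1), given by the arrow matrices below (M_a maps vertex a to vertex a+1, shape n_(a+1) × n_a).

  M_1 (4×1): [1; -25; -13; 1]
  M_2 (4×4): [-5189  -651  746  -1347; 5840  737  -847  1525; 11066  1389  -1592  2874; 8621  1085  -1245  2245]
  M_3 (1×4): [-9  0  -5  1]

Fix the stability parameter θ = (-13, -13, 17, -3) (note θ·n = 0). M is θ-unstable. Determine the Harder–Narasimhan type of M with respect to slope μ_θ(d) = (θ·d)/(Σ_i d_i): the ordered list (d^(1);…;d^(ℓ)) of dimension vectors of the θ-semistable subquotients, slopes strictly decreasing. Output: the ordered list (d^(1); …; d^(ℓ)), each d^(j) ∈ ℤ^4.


Via rank(M_{q-1}∘⋯∘M_p): M ≅ I[1,4], I[2,3]^3.
μ_θ-semistable layers: μ^(1)=17; μ^(2)=7; μ^(3)=-13

((0, 0, 3, 0); (0, 0, 1, 1); (1, 4, 0, 0))


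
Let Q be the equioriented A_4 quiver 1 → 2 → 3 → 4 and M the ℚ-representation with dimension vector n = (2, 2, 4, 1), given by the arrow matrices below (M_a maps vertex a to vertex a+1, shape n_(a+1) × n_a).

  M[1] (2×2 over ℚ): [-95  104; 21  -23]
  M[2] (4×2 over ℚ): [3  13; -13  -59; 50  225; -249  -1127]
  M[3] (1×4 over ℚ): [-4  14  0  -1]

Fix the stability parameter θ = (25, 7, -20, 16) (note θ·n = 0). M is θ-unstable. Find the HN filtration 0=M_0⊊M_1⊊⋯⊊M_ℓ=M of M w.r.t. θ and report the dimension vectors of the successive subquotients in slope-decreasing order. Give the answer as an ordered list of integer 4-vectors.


Interval decomposition of M: I[1,3], I[1,4], I[3,3]^2.
HN type (ℓ=3): μ^(1)=16; μ^(2)=4; μ^(3)=-20

((0, 0, 0, 1); (2, 2, 2, 0); (0, 0, 2, 0))


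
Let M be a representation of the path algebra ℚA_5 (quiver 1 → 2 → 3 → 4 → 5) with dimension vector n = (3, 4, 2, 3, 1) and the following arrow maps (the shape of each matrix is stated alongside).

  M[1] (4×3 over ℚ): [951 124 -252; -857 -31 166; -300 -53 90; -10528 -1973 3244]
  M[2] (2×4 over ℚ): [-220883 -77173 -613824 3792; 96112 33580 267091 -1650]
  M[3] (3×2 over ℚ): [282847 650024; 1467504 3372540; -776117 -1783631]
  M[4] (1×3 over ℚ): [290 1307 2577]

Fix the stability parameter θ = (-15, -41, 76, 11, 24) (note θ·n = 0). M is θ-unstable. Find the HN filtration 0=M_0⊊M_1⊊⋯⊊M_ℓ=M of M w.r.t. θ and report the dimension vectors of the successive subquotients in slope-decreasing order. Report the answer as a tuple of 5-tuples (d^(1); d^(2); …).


Barcode: M ≅ I[1,2], I[1,4], I[1,5], I[2,2], I[4,4]. HN layers by μ_θ (5 steps, strictly decreasing):
  μ^(1)=87/2; μ^(2)=37; μ^(3)=11; μ^(4)=-28; μ^(5)=-41

((0, 0, 1, 1, 0); (0, 0, 1, 1, 1); (0, 0, 0, 1, 0); (3, 3, 0, 0, 0); (0, 1, 0, 0, 0))


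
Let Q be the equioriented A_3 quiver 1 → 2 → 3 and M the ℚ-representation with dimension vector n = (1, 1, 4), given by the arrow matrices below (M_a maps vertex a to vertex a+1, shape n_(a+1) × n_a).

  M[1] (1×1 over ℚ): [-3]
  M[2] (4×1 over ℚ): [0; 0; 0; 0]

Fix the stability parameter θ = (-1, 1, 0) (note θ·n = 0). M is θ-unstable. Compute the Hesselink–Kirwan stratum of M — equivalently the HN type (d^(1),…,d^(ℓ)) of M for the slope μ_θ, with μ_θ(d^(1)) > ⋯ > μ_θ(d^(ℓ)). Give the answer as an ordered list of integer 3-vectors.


Via rank(M_{q-1}∘⋯∘M_p): M ≅ I[1,2], I[3,3]^4.
μ_θ-semistable layers: μ^(1)=1; μ^(2)=0; μ^(3)=-1

((0, 1, 0); (0, 0, 4); (1, 0, 0))


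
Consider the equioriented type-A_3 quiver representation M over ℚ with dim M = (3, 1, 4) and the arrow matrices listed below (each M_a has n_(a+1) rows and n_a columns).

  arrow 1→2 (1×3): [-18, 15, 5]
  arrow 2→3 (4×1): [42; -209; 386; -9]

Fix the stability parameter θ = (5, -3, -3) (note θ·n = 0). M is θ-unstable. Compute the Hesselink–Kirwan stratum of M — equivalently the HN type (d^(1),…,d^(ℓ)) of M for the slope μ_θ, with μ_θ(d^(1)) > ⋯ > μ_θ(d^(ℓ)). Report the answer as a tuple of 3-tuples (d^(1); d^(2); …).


Barcode: M ≅ I[1,1]^2, I[1,3], I[3,3]^3. HN layers by μ_θ (3 steps, strictly decreasing):
  μ^(1)=5; μ^(2)=-1/3; μ^(3)=-3

((2, 0, 0); (1, 1, 1); (0, 0, 3))


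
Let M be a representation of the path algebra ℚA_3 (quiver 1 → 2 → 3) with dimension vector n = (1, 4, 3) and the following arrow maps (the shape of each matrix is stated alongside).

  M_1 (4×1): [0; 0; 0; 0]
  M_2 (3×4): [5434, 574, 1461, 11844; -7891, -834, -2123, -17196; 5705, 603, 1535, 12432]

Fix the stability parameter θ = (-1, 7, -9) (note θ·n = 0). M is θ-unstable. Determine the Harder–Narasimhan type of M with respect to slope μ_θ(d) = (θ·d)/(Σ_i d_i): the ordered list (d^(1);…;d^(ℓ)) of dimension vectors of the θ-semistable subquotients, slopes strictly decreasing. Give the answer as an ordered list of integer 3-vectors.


Via rank(M_{q-1}∘⋯∘M_p): M ≅ I[1,1], I[2,2], I[2,3]^3.
μ_θ-semistable layers: μ^(1)=7; μ^(2)=-1

((0, 1, 0); (1, 3, 3))


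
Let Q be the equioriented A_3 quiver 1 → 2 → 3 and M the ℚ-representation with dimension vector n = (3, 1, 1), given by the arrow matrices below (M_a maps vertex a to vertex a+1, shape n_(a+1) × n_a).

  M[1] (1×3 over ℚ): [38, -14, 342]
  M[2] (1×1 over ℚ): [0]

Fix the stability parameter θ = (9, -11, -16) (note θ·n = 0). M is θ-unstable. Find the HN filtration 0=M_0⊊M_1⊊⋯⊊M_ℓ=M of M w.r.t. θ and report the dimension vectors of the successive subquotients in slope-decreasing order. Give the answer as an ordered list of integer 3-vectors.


Barcode: M ≅ I[1,1]^2, I[1,2], I[3,3]. HN layers by μ_θ (3 steps, strictly decreasing):
  μ^(1)=9; μ^(2)=-1; μ^(3)=-16

((2, 0, 0); (1, 1, 0); (0, 0, 1))


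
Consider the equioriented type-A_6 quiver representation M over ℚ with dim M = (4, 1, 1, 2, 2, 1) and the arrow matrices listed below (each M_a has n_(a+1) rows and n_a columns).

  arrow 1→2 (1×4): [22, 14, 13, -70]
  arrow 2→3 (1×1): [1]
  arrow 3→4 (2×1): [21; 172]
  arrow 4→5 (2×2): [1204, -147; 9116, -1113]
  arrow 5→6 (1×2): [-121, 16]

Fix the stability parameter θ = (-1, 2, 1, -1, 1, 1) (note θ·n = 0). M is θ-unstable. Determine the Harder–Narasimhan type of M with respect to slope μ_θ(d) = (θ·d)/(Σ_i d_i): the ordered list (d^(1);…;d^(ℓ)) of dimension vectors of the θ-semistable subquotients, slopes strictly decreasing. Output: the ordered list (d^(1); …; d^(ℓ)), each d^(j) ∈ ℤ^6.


Interval decomposition of M: I[1,1]^3, I[1,4], I[4,6], I[5,5].
HN type (ℓ=3): μ^(1)=1; μ^(2)=2/3; μ^(3)=-1

((0, 0, 0, 0, 2, 1); (0, 1, 1, 1, 0, 0); (4, 0, 0, 1, 0, 0))


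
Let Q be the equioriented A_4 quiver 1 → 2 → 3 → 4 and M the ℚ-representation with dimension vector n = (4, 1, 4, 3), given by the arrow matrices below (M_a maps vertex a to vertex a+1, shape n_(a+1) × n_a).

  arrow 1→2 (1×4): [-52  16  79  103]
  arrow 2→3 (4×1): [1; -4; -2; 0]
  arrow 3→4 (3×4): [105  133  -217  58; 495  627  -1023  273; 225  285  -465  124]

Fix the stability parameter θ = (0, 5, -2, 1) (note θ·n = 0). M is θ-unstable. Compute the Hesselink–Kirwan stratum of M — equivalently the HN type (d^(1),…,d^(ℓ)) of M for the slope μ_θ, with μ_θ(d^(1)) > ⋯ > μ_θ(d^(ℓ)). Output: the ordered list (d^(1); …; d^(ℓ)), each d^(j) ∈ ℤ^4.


Interval decomposition of M: I[1,1]^3, I[1,4], I[3,3]^2, I[3,4], I[4,4].
HN type (ℓ=4): μ^(1)=4/3; μ^(2)=1; μ^(3)=0; μ^(4)=-2

((0, 1, 1, 1); (0, 0, 0, 2); (4, 0, 0, 0); (0, 0, 3, 0))


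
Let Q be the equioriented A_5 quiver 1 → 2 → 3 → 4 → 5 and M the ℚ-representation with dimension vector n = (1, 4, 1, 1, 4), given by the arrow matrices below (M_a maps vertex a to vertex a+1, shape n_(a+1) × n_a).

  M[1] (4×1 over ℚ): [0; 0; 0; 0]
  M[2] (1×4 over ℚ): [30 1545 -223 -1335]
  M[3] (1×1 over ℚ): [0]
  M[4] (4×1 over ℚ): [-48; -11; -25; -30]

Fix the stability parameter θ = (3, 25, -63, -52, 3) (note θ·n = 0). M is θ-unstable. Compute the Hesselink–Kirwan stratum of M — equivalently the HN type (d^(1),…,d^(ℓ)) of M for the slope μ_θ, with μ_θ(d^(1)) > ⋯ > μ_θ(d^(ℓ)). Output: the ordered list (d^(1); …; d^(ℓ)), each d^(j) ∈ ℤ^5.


Barcode: M ≅ I[1,1], I[2,2]^3, I[2,3], I[4,5], I[5,5]^3. HN layers by μ_θ (4 steps, strictly decreasing):
  μ^(1)=25; μ^(2)=3; μ^(3)=-19; μ^(4)=-52

((0, 3, 0, 0, 0); (1, 0, 0, 0, 4); (0, 1, 1, 0, 0); (0, 0, 0, 1, 0))


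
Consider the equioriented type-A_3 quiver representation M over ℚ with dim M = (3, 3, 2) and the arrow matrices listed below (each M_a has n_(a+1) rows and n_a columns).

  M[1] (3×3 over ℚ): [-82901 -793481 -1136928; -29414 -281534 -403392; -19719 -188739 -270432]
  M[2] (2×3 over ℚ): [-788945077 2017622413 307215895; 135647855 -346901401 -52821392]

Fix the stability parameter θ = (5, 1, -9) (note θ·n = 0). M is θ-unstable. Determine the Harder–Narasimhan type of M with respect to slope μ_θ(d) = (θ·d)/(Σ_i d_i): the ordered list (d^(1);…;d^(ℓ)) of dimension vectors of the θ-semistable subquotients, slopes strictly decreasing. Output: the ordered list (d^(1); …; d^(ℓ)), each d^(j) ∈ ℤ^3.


Interval decomposition of M: I[1,1]^2, I[1,3], I[2,2], I[2,3].
HN type (ℓ=4): μ^(1)=5; μ^(2)=1; μ^(3)=-1; μ^(4)=-4

((2, 0, 0); (0, 1, 0); (1, 1, 1); (0, 1, 1))


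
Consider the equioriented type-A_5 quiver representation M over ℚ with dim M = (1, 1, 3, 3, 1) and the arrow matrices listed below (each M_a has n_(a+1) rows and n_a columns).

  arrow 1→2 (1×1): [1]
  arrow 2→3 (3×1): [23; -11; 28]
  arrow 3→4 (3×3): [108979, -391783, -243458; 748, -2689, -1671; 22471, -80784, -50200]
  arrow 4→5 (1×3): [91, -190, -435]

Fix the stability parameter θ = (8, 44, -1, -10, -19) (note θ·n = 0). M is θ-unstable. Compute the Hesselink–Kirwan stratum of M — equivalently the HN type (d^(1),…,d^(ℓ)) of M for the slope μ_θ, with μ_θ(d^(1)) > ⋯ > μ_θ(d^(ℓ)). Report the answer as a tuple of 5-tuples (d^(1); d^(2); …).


Via rank(M_{q-1}∘⋯∘M_p): M ≅ I[1,5], I[3,4]^2.
μ_θ-semistable layers: μ^(1)=22/5; μ^(2)=-11/2

((1, 1, 1, 1, 1); (0, 0, 2, 2, 0))


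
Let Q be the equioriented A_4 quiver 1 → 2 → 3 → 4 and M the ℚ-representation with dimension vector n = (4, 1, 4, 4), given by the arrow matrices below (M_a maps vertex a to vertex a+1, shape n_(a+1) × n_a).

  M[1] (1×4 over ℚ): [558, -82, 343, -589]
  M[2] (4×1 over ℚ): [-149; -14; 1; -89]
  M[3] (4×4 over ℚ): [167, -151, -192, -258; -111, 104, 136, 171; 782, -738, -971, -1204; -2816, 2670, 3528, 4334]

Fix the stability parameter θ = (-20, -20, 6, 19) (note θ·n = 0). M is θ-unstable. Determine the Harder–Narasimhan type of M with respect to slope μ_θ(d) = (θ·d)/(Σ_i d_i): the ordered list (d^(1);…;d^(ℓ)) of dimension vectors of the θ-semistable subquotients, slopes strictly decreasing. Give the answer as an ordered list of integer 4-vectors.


Via rank(M_{q-1}∘⋯∘M_p): M ≅ I[1,1]^3, I[1,4], I[3,3], I[3,4]^2, I[4,4].
μ_θ-semistable layers: μ^(1)=19; μ^(2)=6; μ^(3)=-20

((0, 0, 0, 4); (0, 0, 4, 0); (4, 1, 0, 0))


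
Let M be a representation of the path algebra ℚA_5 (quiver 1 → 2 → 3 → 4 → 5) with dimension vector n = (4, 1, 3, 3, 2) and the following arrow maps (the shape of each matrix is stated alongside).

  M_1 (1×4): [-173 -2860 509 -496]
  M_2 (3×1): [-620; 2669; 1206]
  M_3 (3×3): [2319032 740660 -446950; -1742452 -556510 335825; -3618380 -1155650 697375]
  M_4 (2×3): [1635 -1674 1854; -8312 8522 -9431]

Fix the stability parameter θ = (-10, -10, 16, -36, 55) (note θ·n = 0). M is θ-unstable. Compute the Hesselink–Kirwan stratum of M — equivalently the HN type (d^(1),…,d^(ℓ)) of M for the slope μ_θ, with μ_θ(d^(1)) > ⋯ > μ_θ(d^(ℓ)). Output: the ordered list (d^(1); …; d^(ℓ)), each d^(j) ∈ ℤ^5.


Interval decomposition of M: I[1,1]^3, I[1,3], I[3,3], I[3,5], I[4,4], I[4,5].
HN type (ℓ=4): μ^(1)=55; μ^(2)=16; μ^(3)=-10; μ^(4)=-36

((0, 0, 0, 0, 2); (0, 0, 2, 0, 0); (4, 1, 1, 1, 0); (0, 0, 0, 2, 0))


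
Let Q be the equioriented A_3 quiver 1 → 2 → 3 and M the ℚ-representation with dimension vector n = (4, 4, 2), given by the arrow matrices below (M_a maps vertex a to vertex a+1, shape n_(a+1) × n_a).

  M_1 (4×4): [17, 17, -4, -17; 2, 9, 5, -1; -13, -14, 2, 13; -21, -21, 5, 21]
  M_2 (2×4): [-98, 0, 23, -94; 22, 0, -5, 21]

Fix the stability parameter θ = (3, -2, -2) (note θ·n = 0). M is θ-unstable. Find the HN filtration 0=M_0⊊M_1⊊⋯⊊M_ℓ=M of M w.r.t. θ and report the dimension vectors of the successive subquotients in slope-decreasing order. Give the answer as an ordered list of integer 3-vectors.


Via rank(M_{q-1}∘⋯∘M_p): M ≅ I[1,2]^2, I[1,3]^2.
μ_θ-semistable layers: μ^(1)=1/2; μ^(2)=-1/3

((2, 2, 0); (2, 2, 2))


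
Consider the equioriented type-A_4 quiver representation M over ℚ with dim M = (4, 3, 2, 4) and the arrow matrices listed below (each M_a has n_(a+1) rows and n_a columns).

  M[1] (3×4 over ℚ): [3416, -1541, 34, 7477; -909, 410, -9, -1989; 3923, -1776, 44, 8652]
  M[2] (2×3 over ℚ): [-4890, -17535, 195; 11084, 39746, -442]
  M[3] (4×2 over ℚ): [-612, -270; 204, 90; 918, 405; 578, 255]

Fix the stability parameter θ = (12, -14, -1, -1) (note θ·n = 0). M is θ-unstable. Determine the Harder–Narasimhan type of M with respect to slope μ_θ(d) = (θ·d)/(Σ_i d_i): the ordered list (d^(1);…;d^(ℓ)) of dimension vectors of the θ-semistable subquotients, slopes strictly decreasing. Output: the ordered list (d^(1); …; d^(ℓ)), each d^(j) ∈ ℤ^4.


Interval decomposition of M: I[1,1], I[1,2]^2, I[1,3], I[3,4], I[4,4]^3.
HN type (ℓ=2): μ^(1)=12; μ^(2)=-1

((1, 0, 0, 0); (3, 3, 2, 4))


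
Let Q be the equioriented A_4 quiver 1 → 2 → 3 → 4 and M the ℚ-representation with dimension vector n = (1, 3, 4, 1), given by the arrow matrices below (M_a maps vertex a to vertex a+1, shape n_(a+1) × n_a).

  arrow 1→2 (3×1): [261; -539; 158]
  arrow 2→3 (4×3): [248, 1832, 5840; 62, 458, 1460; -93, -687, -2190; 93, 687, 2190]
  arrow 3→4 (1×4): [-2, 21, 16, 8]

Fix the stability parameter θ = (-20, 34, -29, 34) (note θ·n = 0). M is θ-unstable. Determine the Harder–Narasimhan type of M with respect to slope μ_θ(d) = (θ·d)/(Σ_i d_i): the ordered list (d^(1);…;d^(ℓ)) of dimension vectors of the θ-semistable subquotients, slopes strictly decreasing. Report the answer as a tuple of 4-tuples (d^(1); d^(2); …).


Interval decomposition of M: I[1,2], I[2,2], I[2,4], I[3,3]^3.
HN type (ℓ=4): μ^(1)=34; μ^(2)=5/2; μ^(3)=-20; μ^(4)=-29

((0, 2, 0, 1); (0, 1, 1, 0); (1, 0, 0, 0); (0, 0, 3, 0))


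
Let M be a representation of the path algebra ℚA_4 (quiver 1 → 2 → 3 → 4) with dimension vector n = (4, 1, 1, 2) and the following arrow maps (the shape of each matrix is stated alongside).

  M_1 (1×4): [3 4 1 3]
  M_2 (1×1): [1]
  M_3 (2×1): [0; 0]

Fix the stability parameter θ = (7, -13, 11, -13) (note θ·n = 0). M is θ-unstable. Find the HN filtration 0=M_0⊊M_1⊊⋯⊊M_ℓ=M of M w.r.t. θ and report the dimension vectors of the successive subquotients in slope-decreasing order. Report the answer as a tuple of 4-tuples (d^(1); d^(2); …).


Via rank(M_{q-1}∘⋯∘M_p): M ≅ I[1,1]^3, I[1,3], I[4,4]^2.
μ_θ-semistable layers: μ^(1)=11; μ^(2)=7; μ^(3)=-3; μ^(4)=-13

((0, 0, 1, 0); (3, 0, 0, 0); (1, 1, 0, 0); (0, 0, 0, 2))


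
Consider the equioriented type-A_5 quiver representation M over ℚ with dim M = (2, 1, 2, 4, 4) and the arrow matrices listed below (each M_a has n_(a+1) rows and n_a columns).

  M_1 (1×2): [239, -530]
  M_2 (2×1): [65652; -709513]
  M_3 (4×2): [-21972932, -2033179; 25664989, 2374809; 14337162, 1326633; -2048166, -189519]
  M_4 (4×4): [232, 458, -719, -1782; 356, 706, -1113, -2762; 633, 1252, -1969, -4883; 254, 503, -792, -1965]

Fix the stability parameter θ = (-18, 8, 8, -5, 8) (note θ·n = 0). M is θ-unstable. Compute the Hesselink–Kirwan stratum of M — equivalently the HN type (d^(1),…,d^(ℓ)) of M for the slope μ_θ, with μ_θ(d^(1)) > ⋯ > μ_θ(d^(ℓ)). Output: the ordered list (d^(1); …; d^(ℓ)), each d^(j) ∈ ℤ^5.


Interval decomposition of M: I[1,1], I[1,5], I[3,5], I[4,4], I[4,5], I[5,5].
HN type (ℓ=5): μ^(1)=8; μ^(2)=11/3; μ^(3)=3/2; μ^(4)=-5; μ^(5)=-18

((0, 0, 0, 0, 4); (0, 1, 1, 1, 0); (0, 0, 1, 1, 0); (0, 0, 0, 2, 0); (2, 0, 0, 0, 0))


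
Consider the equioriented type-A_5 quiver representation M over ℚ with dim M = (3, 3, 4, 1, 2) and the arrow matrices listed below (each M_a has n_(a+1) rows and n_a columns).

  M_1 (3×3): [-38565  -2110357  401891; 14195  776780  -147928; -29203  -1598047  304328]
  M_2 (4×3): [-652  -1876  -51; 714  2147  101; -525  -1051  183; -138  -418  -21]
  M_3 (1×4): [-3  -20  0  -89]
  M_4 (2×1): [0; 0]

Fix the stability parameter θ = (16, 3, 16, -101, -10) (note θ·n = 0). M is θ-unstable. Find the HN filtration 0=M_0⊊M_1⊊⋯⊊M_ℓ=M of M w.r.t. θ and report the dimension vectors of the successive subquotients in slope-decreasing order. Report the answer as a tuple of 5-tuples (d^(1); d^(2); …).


Via rank(M_{q-1}∘⋯∘M_p): M ≅ I[1,3]^2, I[1,4], I[3,3], I[5,5]^2.
μ_θ-semistable layers: μ^(1)=16; μ^(2)=19/2; μ^(3)=-10; μ^(4)=-33/2

((0, 0, 3, 0, 0); (2, 2, 0, 0, 0); (0, 0, 0, 0, 2); (1, 1, 1, 1, 0))


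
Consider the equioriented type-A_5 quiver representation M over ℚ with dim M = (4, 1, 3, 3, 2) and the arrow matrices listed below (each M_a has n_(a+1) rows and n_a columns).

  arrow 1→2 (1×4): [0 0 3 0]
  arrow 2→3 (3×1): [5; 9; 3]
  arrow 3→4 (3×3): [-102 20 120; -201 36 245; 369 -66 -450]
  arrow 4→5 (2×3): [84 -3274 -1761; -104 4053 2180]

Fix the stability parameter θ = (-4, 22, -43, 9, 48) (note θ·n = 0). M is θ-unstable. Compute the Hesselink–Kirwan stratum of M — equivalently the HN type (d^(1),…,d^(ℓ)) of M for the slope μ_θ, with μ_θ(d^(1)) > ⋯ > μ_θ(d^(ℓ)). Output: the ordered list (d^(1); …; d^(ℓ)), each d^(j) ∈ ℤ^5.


Via rank(M_{q-1}∘⋯∘M_p): M ≅ I[1,1]^3, I[1,5], I[3,3], I[3,5], I[4,4].
μ_θ-semistable layers: μ^(1)=48; μ^(2)=9; μ^(3)=-4; μ^(4)=-25/3; μ^(5)=-43

((0, 0, 0, 0, 2); (0, 0, 0, 3, 0); (3, 0, 0, 0, 0); (1, 1, 1, 0, 0); (0, 0, 2, 0, 0))


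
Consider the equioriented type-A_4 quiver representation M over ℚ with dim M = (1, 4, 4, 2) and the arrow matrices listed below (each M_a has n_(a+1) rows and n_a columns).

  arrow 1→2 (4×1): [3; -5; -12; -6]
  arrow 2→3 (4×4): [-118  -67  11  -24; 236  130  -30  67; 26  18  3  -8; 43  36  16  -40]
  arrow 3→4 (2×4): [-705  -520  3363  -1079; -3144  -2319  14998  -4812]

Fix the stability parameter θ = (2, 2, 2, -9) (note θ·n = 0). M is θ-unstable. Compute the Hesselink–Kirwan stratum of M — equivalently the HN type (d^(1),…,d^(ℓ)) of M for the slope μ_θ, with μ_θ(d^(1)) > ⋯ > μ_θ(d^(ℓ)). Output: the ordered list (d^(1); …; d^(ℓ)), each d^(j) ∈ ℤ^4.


Via rank(M_{q-1}∘⋯∘M_p): M ≅ I[1,4], I[2,3]^2, I[2,4].
μ_θ-semistable layers: μ^(1)=2; μ^(2)=-3/4; μ^(3)=-5/3

((0, 2, 2, 0); (1, 1, 1, 1); (0, 1, 1, 1))


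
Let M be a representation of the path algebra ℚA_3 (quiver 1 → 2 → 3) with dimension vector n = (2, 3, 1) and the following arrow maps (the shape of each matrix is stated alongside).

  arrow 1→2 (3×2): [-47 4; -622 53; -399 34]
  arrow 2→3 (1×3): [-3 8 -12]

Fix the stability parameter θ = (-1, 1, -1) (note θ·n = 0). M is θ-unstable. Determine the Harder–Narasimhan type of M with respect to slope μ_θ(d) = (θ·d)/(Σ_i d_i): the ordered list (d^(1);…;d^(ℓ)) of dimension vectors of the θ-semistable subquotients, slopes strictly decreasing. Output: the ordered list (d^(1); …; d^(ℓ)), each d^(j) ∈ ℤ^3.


Via rank(M_{q-1}∘⋯∘M_p): M ≅ I[1,2], I[1,3], I[2,2].
μ_θ-semistable layers: μ^(1)=1; μ^(2)=0; μ^(3)=-1

((0, 2, 0); (0, 1, 1); (2, 0, 0))


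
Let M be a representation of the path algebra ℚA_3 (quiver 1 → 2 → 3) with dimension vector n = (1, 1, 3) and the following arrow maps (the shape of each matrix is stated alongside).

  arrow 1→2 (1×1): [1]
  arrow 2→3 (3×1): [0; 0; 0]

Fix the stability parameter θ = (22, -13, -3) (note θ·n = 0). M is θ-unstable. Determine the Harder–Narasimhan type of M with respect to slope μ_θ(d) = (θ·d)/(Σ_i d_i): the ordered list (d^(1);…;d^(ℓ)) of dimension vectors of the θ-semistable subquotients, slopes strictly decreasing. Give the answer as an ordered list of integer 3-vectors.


Via rank(M_{q-1}∘⋯∘M_p): M ≅ I[1,2], I[3,3]^3.
μ_θ-semistable layers: μ^(1)=9/2; μ^(2)=-3

((1, 1, 0); (0, 0, 3))


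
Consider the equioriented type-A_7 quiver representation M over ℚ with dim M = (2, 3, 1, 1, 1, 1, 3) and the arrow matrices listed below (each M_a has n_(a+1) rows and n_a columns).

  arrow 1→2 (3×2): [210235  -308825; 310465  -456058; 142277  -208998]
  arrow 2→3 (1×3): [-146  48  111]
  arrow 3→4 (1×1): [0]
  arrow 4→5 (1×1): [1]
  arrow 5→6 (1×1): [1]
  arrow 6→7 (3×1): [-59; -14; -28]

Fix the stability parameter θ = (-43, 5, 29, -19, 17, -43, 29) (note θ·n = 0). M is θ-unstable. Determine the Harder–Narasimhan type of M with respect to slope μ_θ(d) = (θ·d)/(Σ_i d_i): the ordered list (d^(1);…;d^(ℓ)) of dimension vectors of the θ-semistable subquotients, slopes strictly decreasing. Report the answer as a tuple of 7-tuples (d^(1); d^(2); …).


Interval decomposition of M: I[1,2], I[1,3], I[2,2], I[4,7], I[7,7]^2.
HN type (ℓ=5): μ^(1)=29; μ^(2)=5; μ^(3)=-13; μ^(4)=-19; μ^(5)=-43

((0, 0, 1, 0, 0, 0, 3); (0, 3, 0, 0, 0, 0, 0); (0, 0, 0, 0, 1, 1, 0); (0, 0, 0, 1, 0, 0, 0); (2, 0, 0, 0, 0, 0, 0))
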